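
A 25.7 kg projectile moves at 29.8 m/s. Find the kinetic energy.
KE = ½mv² = ½(25.7)(29.8)² = 11410 J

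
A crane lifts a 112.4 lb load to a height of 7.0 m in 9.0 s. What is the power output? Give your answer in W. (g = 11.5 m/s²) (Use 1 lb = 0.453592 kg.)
Convert to SI: m = 50.9837 kg, h = 7.0 m, t = 9.0 s
P = mgh/t = (50.9837)(11.5)(7.0)/9.0 = 456.0 W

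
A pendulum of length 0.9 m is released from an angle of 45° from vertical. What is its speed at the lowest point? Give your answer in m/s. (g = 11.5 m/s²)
h = L(1 − cosθ) = 0.9(1 − cos45°) = 0.263604 m
v = √(2gh) = √(2·11.5·0.263604) = 2.462 m/s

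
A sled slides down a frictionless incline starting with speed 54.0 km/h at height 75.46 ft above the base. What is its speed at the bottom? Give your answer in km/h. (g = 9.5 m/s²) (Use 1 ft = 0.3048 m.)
Convert to SI: v₀ = 15.0 m/s, h = 23.0002 m
½mv₀² + mgh = ½mv² ⇒ v = √(v₀² + 2gh) = √(15.0² + 2·9.5·23.0002) = 25.7294 m/s = 92.63 km/h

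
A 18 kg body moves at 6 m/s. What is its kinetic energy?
KE = ½mv² = ½(18)(6)² = 324.0 J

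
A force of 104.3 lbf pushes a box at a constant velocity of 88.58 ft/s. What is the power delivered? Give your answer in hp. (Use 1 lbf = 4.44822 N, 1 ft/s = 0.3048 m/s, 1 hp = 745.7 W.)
Convert to SI: F = 463.949 N, v = 26.9992 m/s
P = Fv = (463.949)(26.9992) = 12526.3 W = 16.8 hp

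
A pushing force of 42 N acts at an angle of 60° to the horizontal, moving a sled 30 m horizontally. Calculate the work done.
W = F·d·cosθ = (42)(30)cos(60°) = 630.0 J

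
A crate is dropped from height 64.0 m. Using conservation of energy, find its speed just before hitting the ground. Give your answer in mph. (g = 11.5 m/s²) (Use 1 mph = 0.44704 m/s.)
mgh = ½mv² ⇒ v = √(2gh) = √(2·11.5·64.0) = 38.3667 m/s = 85.82 mph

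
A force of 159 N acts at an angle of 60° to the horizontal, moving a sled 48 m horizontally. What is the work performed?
W = F·d·cosθ = (159)(48)cos(60°) = 3816 J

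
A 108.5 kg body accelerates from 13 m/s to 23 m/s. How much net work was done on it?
W = ΔKE = ½m(v₂² − v₁²) = ½(108.5)(23² − 13²) = 19530.0 J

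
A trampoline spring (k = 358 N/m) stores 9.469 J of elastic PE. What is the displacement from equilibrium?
x = √(2·PE/k) = √(2·9.469/358) = 0.23 m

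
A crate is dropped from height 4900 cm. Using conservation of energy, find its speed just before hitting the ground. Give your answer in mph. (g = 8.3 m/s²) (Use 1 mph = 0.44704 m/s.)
Convert to SI: h = 49.0 m
mgh = ½mv² ⇒ v = √(2gh) = √(2·8.3·49.0) = 28.5202 m/s = 63.8 mph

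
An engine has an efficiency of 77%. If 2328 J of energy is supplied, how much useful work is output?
W_out = η·W_in = 0.77·2328 = 1792.56 J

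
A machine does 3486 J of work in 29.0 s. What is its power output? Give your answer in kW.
P = W/t = 3486.0/29.0 = 120.207 W = 0.1202 kW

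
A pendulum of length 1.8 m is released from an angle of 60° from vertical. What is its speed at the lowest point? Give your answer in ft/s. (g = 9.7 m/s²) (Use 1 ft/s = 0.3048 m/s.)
h = L(1 − cosθ) = 1.8(1 − cos60°) = 0.9 m
v = √(2gh) = √(2·9.7·0.9) = 4.17852 m/s = 13.71 ft/s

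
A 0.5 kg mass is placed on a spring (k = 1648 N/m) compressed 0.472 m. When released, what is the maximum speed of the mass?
½kx² = ½mv² ⇒ v = x√(k/m) = (0.472)√(1648/0.5) = 27.1 m/s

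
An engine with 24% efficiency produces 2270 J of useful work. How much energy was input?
W_in = W_out/η = 2270/0.24 = 9458 J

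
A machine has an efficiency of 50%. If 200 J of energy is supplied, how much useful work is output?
W_out = η·W_in = 0.5·200 = 100.0 J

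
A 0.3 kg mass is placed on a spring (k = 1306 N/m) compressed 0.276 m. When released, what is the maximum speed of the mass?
½kx² = ½mv² ⇒ v = x√(k/m) = (0.276)√(1306/0.3) = 18.21 m/s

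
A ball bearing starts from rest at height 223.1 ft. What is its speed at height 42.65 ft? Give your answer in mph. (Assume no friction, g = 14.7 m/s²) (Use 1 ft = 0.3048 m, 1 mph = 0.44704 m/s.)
Convert to SI: h₁−h₂ = 55.0012 m
mgh₁ = mgh₂ + ½mv² ⇒ v = √(2g(h₁−h₂)) = √(2·14.7·55.0012) = 40.2124 m/s = 89.95 mph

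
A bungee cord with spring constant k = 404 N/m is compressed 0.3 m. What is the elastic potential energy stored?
PE = ½kx² = ½(404)(0.3)² = 18.18 J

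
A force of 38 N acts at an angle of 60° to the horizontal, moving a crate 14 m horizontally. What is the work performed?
W = F·d·cosθ = (38)(14)cos(60°) = 266.0 J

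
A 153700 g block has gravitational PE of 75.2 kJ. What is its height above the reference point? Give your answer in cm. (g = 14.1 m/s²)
Convert to SI: m = 153.7 kg, PE = 75200.0 J
h = PE/(mg) = 75200.0/(153.7·14.1) = 34.6996 m = 3470 cm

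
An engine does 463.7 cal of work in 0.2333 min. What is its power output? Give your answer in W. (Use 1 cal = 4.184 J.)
Convert to SI: W = 1940.12 J, t = 13.998 s
P = W/t = 1940.12/13.998 = 138.6 W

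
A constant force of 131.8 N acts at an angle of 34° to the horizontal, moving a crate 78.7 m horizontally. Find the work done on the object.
W = F·d·cosθ = (131.8)(78.7)cos(34°) = 8599 J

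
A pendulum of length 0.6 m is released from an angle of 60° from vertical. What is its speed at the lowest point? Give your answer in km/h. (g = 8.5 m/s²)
h = L(1 − cosθ) = 0.6(1 − cos60°) = 0.3 m
v = √(2gh) = √(2·8.5·0.3) = 2.25832 m/s = 8.13 km/h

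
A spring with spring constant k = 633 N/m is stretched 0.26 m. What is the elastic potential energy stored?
PE = ½kx² = ½(633)(0.26)² = 21.4 J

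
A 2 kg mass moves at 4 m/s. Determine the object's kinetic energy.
KE = ½mv² = ½(2)(4)² = 16.0 J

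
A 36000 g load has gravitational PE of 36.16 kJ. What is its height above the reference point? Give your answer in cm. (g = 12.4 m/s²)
Convert to SI: m = 36.0 kg, PE = 36160.0 J
h = PE/(mg) = 36160.0/(36.0·12.4) = 81.0036 m = 8100 cm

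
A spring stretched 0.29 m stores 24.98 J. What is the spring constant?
k = 2·PE/x² = 2·24.98/(0.29)² = 594.1 N/m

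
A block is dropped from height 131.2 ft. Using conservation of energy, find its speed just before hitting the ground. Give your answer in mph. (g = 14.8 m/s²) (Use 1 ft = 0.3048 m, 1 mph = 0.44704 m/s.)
Convert to SI: h = 39.9898 m
mgh = ½mv² ⇒ v = √(2gh) = √(2·14.8·39.9898) = 34.4049 m/s = 76.96 mph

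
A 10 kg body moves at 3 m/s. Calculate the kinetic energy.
KE = ½mv² = ½(10)(3)² = 45.0 J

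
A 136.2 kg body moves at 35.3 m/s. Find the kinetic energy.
KE = ½mv² = ½(136.2)(35.3)² = 84860 J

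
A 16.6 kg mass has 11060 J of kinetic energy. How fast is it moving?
v = √(2·KE/m) = √(2·11060/16.6) = 36.5 m/s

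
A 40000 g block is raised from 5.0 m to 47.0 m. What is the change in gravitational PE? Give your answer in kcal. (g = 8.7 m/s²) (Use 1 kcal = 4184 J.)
Convert to SI: m = 40.0 kg, Δh = 42.0 m
ΔPE = mgΔh = (40.0)(8.7)(42.0) = 14616.0 J = 3.493 kcal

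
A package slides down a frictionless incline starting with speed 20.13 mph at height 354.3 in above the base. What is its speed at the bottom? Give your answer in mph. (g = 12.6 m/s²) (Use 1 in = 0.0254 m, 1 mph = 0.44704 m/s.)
Convert to SI: v₀ = 8.99892 m/s, h = 8.99922 m
½mv₀² + mgh = ½mv² ⇒ v = √(v₀² + 2gh) = √(8.99892² + 2·12.6·8.99922) = 17.5431 m/s = 39.24 mph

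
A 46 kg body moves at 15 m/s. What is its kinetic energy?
KE = ½mv² = ½(46)(15)² = 5175.0 J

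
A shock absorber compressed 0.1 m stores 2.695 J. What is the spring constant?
k = 2·PE/x² = 2·2.695/(0.1)² = 539.0 N/m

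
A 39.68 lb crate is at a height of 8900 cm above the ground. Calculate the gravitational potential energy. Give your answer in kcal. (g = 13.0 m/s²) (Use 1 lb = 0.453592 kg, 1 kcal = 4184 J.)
Convert to SI: m = 17.9985 kg, h = 89.0 m
PE = mgh = (17.9985)(13.0)(89.0) = 20824.3 J = 4.977 kcal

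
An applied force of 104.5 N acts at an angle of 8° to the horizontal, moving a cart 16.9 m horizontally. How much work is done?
W = F·d·cosθ = (104.5)(16.9)cos(8°) = 1749 J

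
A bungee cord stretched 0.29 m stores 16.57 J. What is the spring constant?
k = 2·PE/x² = 2·16.57/(0.29)² = 394.1 N/m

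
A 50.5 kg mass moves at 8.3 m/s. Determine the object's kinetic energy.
KE = ½mv² = ½(50.5)(8.3)² = 1739 J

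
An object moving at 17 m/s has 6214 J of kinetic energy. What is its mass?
m = 2·KE/v² = 2·6214/(17)² = 43.0 kg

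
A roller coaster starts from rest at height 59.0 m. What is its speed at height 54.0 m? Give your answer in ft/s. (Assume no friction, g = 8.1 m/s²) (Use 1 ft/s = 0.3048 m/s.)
mgh₁ = mgh₂ + ½mv² ⇒ v = √(2g(h₁−h₂)) = √(2·8.1·5.0) = 9.0 m/s = 29.53 ft/s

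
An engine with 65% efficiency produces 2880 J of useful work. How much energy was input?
W_in = W_out/η = 2880/0.65 = 4431 J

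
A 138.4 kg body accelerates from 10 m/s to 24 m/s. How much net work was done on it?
W = ΔKE = ½m(v₂² − v₁²) = ½(138.4)(24² − 10²) = 32939.2 J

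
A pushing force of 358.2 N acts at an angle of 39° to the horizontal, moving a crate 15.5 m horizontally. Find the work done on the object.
W = F·d·cosθ = (358.2)(15.5)cos(39°) = 4315 J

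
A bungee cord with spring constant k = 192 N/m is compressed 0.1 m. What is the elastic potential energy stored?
PE = ½kx² = ½(192)(0.1)² = 0.96 J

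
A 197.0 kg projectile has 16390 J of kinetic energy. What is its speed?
v = √(2·KE/m) = √(2·16390/197.0) = 12.9 m/s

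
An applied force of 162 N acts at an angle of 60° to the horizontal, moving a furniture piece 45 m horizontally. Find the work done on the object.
W = F·d·cosθ = (162)(45)cos(60°) = 3645 J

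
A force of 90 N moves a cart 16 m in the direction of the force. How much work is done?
W = F·d = (90)(16) = 1440 J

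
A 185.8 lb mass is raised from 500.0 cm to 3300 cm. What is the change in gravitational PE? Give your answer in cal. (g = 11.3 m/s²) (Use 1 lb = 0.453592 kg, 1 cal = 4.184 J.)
Convert to SI: m = 84.2774 kg, Δh = 28.0 m
ΔPE = mgΔh = (84.2774)(11.3)(28.0) = 26665.4 J = 6373 cal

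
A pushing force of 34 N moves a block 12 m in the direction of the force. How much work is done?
W = F·d = (34)(12) = 408.0 J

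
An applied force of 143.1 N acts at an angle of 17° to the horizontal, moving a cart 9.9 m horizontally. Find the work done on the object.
W = F·d·cosθ = (143.1)(9.9)cos(17°) = 1355 J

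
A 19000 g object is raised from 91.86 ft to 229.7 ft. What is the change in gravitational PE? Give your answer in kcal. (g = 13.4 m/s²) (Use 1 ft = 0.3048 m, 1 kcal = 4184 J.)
Convert to SI: m = 19.0 kg, Δh = 42.0136 m
ΔPE = mgΔh = (19.0)(13.4)(42.0136) = 10696.7 J = 2.557 kcal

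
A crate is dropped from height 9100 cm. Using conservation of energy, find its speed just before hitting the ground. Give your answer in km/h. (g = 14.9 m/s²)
Convert to SI: h = 91.0 m
mgh = ½mv² ⇒ v = √(2gh) = √(2·14.9·91.0) = 52.0749 m/s = 187.5 km/h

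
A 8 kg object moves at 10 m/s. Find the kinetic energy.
KE = ½mv² = ½(8)(10)² = 400.0 J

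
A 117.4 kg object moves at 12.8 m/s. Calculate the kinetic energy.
KE = ½mv² = ½(117.4)(12.8)² = 9617 J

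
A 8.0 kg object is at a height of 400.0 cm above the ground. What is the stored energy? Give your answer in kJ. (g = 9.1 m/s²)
Convert to SI: m = 8.0 kg, h = 4.0 m
PE = mgh = (8.0)(9.1)(4.0) = 291.2 J = 0.2912 kJ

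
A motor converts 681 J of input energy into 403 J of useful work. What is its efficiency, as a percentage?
η = W_out/W_in = 403/681 = 59.18%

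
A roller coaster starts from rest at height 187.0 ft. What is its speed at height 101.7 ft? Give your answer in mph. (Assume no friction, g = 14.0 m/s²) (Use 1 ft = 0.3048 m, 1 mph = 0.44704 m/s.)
Convert to SI: h₁−h₂ = 25.9994 m
mgh₁ = mgh₂ + ½mv² ⇒ v = √(2g(h₁−h₂)) = √(2·14.0·25.9994) = 26.9812 m/s = 60.36 mph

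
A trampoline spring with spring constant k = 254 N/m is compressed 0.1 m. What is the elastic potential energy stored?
PE = ½kx² = ½(254)(0.1)² = 1.27 J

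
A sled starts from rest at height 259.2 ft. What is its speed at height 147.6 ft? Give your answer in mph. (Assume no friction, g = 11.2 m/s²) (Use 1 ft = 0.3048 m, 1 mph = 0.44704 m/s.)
Convert to SI: h₁−h₂ = 34.0157 m
mgh₁ = mgh₂ + ½mv² ⇒ v = √(2g(h₁−h₂)) = √(2·11.2·34.0157) = 27.6035 m/s = 61.75 mph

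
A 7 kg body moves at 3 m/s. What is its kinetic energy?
KE = ½mv² = ½(7)(3)² = 31.5 J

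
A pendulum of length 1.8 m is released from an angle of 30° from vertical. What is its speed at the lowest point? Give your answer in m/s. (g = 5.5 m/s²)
h = L(1 − cosθ) = 1.8(1 − cos30°) = 0.241154 m
v = √(2gh) = √(2·5.5·0.241154) = 1.629 m/s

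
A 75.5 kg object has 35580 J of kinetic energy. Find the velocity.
v = √(2·KE/m) = √(2·35580/75.5) = 30.7 m/s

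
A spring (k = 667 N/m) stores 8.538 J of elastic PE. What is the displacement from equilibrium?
x = √(2·PE/k) = √(2·8.538/667) = 0.16 m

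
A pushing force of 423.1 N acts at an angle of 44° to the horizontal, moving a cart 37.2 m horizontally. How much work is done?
W = F·d·cosθ = (423.1)(37.2)cos(44°) = 11320 J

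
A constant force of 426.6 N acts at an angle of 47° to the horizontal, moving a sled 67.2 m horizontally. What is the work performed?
W = F·d·cosθ = (426.6)(67.2)cos(47°) = 19550 J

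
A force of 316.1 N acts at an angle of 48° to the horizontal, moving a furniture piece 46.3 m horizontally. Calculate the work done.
W = F·d·cosθ = (316.1)(46.3)cos(48°) = 9793 J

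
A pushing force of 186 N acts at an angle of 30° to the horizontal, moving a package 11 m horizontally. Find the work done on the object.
W = F·d·cosθ = (186)(11)cos(30°) = 1772 J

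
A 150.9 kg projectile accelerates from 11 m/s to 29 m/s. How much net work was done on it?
W = ΔKE = ½m(v₂² − v₁²) = ½(150.9)(29² − 11²) = 54324.0 J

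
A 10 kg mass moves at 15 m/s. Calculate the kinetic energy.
KE = ½mv² = ½(10)(15)² = 1125.0 J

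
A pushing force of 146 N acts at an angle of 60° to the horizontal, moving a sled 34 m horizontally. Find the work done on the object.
W = F·d·cosθ = (146)(34)cos(60°) = 2482 J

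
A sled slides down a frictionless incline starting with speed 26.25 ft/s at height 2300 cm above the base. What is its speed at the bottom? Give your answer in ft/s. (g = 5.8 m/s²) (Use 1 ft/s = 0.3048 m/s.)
Convert to SI: v₀ = 8.001 m/s, h = 23.0 m
½mv₀² + mgh = ½mv² ⇒ v = √(v₀² + 2gh) = √(8.001² + 2·5.8·23.0) = 18.1883 m/s = 59.67 ft/s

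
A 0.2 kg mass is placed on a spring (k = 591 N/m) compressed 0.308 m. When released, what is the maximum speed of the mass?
½kx² = ½mv² ⇒ v = x√(k/m) = (0.308)√(591/0.2) = 16.74 m/s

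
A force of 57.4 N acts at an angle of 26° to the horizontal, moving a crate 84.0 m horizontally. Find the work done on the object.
W = F·d·cosθ = (57.4)(84.0)cos(26°) = 4334 J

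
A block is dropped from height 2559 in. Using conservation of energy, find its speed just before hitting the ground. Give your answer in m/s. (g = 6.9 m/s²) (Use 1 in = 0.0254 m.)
Convert to SI: h = 64.9986 m
mgh = ½mv² ⇒ v = √(2gh) = √(2·6.9·64.9986) = 29.95 m/s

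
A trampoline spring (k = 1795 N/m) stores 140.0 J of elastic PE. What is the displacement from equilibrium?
x = √(2·PE/k) = √(2·140.0/1795) = 0.395 m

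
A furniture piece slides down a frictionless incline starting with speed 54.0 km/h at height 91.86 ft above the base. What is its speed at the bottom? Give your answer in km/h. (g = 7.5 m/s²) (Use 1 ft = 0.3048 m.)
Convert to SI: v₀ = 15.0 m/s, h = 27.9989 m
½mv₀² + mgh = ½mv² ⇒ v = √(v₀² + 2gh) = √(15.0² + 2·7.5·27.9989) = 25.3965 m/s = 91.43 km/h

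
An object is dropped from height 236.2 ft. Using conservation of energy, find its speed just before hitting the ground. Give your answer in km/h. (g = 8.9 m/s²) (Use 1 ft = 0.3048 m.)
Convert to SI: h = 71.9938 m
mgh = ½mv² ⇒ v = √(2gh) = √(2·8.9·71.9938) = 35.7979 m/s = 128.9 km/h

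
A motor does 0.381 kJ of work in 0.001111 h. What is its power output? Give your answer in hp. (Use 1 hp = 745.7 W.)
Convert to SI: W = 381.0 J, t = 3.9996 s
P = W/t = 381.0/3.9996 = 95.2595 W = 0.1277 hp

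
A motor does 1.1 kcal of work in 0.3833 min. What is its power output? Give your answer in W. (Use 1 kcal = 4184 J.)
Convert to SI: W = 4602.4 J, t = 22.998 s
P = W/t = 4602.4/22.998 = 200.1 W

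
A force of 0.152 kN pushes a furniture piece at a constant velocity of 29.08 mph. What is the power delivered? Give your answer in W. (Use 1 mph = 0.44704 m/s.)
Convert to SI: F = 152.0 N, v = 12.9999 m/s
P = Fv = (152.0)(12.9999) = 1976 W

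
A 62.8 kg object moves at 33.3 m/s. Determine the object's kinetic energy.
KE = ½mv² = ½(62.8)(33.3)² = 34820 J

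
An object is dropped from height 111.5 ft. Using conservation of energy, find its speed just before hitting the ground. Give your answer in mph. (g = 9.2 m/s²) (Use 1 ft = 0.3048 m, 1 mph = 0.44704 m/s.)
Convert to SI: h = 33.9852 m
mgh = ½mv² ⇒ v = √(2gh) = √(2·9.2·33.9852) = 25.0066 m/s = 55.94 mph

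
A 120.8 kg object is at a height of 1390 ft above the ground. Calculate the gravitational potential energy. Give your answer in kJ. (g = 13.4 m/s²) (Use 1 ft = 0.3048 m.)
Convert to SI: m = 120.8 kg, h = 423.672 m
PE = mgh = (120.8)(13.4)(423.672) = 685806 J = 685.8 kJ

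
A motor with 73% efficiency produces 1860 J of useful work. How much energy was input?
W_in = W_out/η = 1860/0.73 = 2548 J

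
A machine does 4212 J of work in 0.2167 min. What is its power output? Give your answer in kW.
Convert to SI: W = 4212.0 J, t = 13.002 s
P = W/t = 4212.0/13.002 = 323.95 W = 0.324 kW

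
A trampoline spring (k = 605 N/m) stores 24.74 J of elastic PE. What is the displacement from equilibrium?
x = √(2·PE/k) = √(2·24.74/605) = 0.286 m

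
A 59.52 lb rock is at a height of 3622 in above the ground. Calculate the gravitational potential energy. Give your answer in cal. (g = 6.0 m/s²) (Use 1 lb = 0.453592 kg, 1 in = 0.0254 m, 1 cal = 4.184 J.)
Convert to SI: m = 26.9978 kg, h = 91.9988 m
PE = mgh = (26.9978)(6.0)(91.9988) = 14902.6 J = 3562 cal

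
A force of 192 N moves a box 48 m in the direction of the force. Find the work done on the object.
W = F·d = (192)(48) = 9216 J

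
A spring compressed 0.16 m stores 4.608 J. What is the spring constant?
k = 2·PE/x² = 2·4.608/(0.16)² = 360.0 N/m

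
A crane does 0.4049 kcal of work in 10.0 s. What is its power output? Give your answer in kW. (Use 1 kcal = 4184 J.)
Convert to SI: W = 1694.1 J, t = 10.0 s
P = W/t = 1694.1/10.0 = 169.41 W = 0.1694 kW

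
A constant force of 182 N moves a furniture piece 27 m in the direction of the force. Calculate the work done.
W = F·d = (182)(27) = 4914 J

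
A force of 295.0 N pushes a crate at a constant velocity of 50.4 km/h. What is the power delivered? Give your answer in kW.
Convert to SI: F = 295.0 N, v = 14.0 m/s
P = Fv = (295.0)(14.0) = 4130.0 W = 4.13 kW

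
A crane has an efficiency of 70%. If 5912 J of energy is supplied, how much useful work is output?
W_out = η·W_in = 0.7·5912 = 4138.4 J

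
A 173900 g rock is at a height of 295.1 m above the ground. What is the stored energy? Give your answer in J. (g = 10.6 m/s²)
Convert to SI: m = 173.9 kg, h = 295.1 m
PE = mgh = (173.9)(10.6)(295.1) = 544000 J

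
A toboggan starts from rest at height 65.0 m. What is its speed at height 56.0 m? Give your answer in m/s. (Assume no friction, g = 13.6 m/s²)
mgh₁ = mgh₂ + ½mv² ⇒ v = √(2g(h₁−h₂)) = √(2·13.6·9.0) = 15.65 m/s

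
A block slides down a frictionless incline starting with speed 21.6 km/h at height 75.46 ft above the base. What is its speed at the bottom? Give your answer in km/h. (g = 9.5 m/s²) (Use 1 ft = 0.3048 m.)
Convert to SI: v₀ = 6.0 m/s, h = 23.0002 m
½mv₀² + mgh = ½mv² ⇒ v = √(v₀² + 2gh) = √(6.0² + 2·9.5·23.0002) = 21.7487 m/s = 78.3 km/h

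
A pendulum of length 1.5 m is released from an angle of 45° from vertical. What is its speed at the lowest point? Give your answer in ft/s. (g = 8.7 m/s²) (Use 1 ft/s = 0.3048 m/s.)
h = L(1 − cosθ) = 1.5(1 − cos45°) = 0.43934 m
v = √(2gh) = √(2·8.7·0.43934) = 2.76487 m/s = 9.071 ft/s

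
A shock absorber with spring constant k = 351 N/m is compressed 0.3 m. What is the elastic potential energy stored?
PE = ½kx² = ½(351)(0.3)² = 15.8 J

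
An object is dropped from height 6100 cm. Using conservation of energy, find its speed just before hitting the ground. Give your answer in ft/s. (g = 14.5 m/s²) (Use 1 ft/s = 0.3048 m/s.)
Convert to SI: h = 61.0 m
mgh = ½mv² ⇒ v = √(2gh) = √(2·14.5·61.0) = 42.0595 m/s = 138.0 ft/s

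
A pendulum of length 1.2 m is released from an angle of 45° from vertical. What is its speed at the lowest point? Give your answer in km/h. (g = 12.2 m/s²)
h = L(1 − cosθ) = 1.2(1 − cos45°) = 0.351472 m
v = √(2gh) = √(2·12.2·0.351472) = 2.92847 m/s = 10.54 km/h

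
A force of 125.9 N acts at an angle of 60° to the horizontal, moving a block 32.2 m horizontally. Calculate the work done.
W = F·d·cosθ = (125.9)(32.2)cos(60°) = 2027 J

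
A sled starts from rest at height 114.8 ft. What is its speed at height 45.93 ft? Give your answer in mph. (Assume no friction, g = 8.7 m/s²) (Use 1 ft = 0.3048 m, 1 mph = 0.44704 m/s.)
Convert to SI: h₁−h₂ = 20.9916 m
mgh₁ = mgh₂ + ½mv² ⇒ v = √(2g(h₁−h₂)) = √(2·8.7·20.9916) = 19.1116 m/s = 42.75 mph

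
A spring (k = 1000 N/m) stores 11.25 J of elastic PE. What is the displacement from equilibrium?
x = √(2·PE/k) = √(2·11.25/1000) = 0.15 m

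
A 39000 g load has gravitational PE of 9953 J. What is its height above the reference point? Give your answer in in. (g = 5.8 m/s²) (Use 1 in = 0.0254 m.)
Convert to SI: m = 39.0 kg, PE = 9953.0 J
h = PE/(mg) = 9953.0/(39.0·5.8) = 44.0009 m = 1732 in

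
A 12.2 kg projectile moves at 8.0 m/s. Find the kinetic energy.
KE = ½mv² = ½(12.2)(8.0)² = 390.4 J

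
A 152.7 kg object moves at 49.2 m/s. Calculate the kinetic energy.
KE = ½mv² = ½(152.7)(49.2)² = 184800 J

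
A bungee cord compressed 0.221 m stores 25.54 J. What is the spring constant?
k = 2·PE/x² = 2·25.54/(0.221)² = 1046 N/m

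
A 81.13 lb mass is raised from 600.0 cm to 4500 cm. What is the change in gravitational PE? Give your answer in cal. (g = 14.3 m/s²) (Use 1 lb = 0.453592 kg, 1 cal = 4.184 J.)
Convert to SI: m = 36.7999 kg, Δh = 39.0 m
ΔPE = mgΔh = (36.7999)(14.3)(39.0) = 20523.3 J = 4905 cal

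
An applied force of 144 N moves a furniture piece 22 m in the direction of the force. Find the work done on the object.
W = F·d = (144)(22) = 3168 J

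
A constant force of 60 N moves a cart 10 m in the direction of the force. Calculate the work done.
W = F·d = (60)(10) = 600.0 J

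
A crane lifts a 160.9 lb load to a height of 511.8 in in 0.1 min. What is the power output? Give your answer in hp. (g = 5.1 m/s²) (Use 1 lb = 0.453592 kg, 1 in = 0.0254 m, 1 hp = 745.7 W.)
Convert to SI: m = 72.983 kg, h = 12.9997 m, t = 6.0 s
P = mgh/t = (72.983)(5.1)(12.9997)/6.0 = 806.444 W = 1.081 hp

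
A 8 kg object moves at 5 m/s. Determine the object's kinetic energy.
KE = ½mv² = ½(8)(5)² = 100.0 J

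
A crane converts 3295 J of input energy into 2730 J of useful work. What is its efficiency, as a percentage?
η = W_out/W_in = 2730/3295 = 82.85%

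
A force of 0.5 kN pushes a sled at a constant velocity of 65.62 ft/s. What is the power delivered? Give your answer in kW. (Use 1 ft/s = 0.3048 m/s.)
Convert to SI: F = 500.0 N, v = 20.001 m/s
P = Fv = (500.0)(20.001) = 10000.5 W = 10.0 kW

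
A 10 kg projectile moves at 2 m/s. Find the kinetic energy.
KE = ½mv² = ½(10)(2)² = 20.0 J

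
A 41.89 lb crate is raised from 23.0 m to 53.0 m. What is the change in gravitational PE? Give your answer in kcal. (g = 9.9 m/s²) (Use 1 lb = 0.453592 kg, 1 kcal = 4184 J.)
Convert to SI: m = 19.001 kg, Δh = 30.0 m
ΔPE = mgΔh = (19.001)(9.9)(30.0) = 5643.29 J = 1.349 kcal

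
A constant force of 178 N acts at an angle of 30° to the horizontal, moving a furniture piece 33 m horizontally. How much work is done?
W = F·d·cosθ = (178)(33)cos(30°) = 5087 J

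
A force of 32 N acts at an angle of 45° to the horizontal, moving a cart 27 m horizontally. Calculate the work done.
W = F·d·cosθ = (32)(27)cos(45°) = 610.9 J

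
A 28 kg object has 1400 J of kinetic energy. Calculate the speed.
v = √(2·KE/m) = √(2·1400/28) = 10.0 m/s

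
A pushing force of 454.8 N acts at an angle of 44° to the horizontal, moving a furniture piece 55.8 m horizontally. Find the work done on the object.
W = F·d·cosθ = (454.8)(55.8)cos(44°) = 18260 J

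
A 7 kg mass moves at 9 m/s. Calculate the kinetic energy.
KE = ½mv² = ½(7)(9)² = 283.5 J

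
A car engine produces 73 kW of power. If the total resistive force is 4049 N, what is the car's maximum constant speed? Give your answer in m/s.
P = Fv ⇒ v = P/F = 73000 W/4049.0 N = 18.03 m/s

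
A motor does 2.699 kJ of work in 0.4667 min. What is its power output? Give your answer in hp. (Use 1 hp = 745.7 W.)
Convert to SI: W = 2699.0 J, t = 28.002 s
P = W/t = 2699.0/28.002 = 96.386 W = 0.1293 hp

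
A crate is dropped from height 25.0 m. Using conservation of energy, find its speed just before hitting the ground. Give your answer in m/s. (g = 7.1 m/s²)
mgh = ½mv² ⇒ v = √(2gh) = √(2·7.1·25.0) = 18.84 m/s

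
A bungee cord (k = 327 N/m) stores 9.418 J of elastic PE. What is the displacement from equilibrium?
x = √(2·PE/k) = √(2·9.418/327) = 0.24 m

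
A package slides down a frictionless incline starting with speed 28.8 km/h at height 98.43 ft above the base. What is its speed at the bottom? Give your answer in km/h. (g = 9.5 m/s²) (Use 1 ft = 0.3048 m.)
Convert to SI: v₀ = 8.0 m/s, h = 30.0015 m
½mv₀² + mgh = ½mv² ⇒ v = √(v₀² + 2gh) = √(8.0² + 2·9.5·30.0015) = 25.1799 m/s = 90.65 km/h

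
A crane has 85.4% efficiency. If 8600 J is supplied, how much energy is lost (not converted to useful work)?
W_lost = W_in(1 − η) = 8600·(1 − 0.854) = 1256 J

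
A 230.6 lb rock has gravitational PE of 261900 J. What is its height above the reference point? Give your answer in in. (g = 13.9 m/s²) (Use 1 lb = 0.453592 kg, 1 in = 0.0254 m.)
Convert to SI: m = 104.598 kg, PE = 261900 J
h = PE/(mg) = 261900/(104.598·13.9) = 180.134 m = 7092 in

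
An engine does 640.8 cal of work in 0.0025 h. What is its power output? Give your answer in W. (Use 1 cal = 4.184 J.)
Convert to SI: W = 2681.11 J, t = 9.0 s
P = W/t = 2681.11/9.0 = 297.9 W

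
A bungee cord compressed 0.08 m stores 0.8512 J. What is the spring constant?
k = 2·PE/x² = 2·0.8512/(0.08)² = 266.0 N/m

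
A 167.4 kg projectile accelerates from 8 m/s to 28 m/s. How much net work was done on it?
W = ΔKE = ½m(v₂² − v₁²) = ½(167.4)(28² − 8²) = 60264.0 J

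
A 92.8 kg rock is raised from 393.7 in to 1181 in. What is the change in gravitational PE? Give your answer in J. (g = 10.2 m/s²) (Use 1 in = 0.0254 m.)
Convert to SI: m = 92.8 kg, Δh = 19.9974 m
ΔPE = mgΔh = (92.8)(10.2)(19.9974) = 18930 J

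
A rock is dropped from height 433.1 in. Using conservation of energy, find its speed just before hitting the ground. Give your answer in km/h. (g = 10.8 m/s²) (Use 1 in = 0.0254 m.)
Convert to SI: h = 11.0007 m
mgh = ½mv² ⇒ v = √(2gh) = √(2·10.8·11.0007) = 15.4148 m/s = 55.49 km/h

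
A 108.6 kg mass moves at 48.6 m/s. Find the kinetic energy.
KE = ½mv² = ½(108.6)(48.6)² = 128300 J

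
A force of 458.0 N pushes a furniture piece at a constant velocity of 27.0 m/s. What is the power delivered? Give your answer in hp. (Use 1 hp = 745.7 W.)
P = Fv = (458.0)(27.0) = 12366.0 W = 16.58 hp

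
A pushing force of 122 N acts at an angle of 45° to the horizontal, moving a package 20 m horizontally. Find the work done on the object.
W = F·d·cosθ = (122)(20)cos(45°) = 1725 J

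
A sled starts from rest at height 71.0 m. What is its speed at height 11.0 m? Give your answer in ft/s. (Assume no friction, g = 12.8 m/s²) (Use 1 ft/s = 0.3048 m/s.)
mgh₁ = mgh₂ + ½mv² ⇒ v = √(2g(h₁−h₂)) = √(2·12.8·60.0) = 39.1918 m/s = 128.6 ft/s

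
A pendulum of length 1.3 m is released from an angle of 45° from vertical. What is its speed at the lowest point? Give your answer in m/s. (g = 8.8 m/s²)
h = L(1 − cosθ) = 1.3(1 − cos45°) = 0.380761 m
v = √(2gh) = √(2·8.8·0.380761) = 2.589 m/s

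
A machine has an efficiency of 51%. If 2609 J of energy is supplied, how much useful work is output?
W_out = η·W_in = 0.51·2609 = 1330.59 J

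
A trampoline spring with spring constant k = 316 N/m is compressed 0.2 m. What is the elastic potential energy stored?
PE = ½kx² = ½(316)(0.2)² = 6.32 J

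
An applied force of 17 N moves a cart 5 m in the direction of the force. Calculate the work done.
W = F·d = (17)(5) = 85.0 J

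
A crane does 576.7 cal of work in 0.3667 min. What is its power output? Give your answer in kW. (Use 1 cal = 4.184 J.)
Convert to SI: W = 2412.91 J, t = 22.002 s
P = W/t = 2412.91/22.002 = 109.668 W = 0.1097 kW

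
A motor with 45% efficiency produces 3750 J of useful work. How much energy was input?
W_in = W_out/η = 3750/0.45 = 8333 J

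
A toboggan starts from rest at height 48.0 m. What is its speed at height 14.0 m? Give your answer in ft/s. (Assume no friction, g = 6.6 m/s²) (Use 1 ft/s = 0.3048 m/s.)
mgh₁ = mgh₂ + ½mv² ⇒ v = √(2g(h₁−h₂)) = √(2·6.6·34.0) = 21.1849 m/s = 69.5 ft/s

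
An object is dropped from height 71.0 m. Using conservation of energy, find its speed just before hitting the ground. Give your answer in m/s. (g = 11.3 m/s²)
mgh = ½mv² ⇒ v = √(2gh) = √(2·11.3·71.0) = 40.06 m/s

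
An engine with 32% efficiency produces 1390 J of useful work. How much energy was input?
W_in = W_out/η = 1390/0.32 = 4344 J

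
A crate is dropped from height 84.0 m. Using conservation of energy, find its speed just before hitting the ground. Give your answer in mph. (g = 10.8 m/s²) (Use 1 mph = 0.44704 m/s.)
mgh = ½mv² ⇒ v = √(2gh) = √(2·10.8·84.0) = 42.5958 m/s = 95.28 mph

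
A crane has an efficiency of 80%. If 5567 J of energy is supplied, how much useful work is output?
W_out = η·W_in = 0.8·5567 = 4453.6 J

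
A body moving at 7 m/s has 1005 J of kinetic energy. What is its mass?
m = 2·KE/v² = 2·1005/(7)² = 41.02 kg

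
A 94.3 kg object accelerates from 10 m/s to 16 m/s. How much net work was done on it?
W = ΔKE = ½m(v₂² − v₁²) = ½(94.3)(16² − 10²) = 7355.4 J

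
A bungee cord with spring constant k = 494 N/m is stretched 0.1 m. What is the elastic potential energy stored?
PE = ½kx² = ½(494)(0.1)² = 2.47 J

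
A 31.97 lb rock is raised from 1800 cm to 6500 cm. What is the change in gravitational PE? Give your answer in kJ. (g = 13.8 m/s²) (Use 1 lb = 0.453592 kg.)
Convert to SI: m = 14.5013 kg, Δh = 47.0 m
ΔPE = mgΔh = (14.5013)(13.8)(47.0) = 9405.57 J = 9.406 kJ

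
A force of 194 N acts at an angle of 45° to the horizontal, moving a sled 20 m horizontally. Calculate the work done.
W = F·d·cosθ = (194)(20)cos(45°) = 2744 J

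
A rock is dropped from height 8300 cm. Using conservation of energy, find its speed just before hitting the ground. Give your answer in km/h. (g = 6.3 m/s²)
Convert to SI: h = 83.0 m
mgh = ½mv² ⇒ v = √(2gh) = √(2·6.3·83.0) = 32.3388 m/s = 116.4 km/h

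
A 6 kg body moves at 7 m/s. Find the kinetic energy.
KE = ½mv² = ½(6)(7)² = 147.0 J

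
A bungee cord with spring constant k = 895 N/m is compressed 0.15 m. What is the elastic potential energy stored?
PE = ½kx² = ½(895)(0.15)² = 10.07 J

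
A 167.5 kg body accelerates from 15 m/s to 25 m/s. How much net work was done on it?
W = ΔKE = ½m(v₂² − v₁²) = ½(167.5)(25² − 15²) = 33500.0 J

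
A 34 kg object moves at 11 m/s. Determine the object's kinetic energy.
KE = ½mv² = ½(34)(11)² = 2057.0 J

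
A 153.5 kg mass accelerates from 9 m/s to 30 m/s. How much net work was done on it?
W = ΔKE = ½m(v₂² − v₁²) = ½(153.5)(30² − 9²) = 62858.25 J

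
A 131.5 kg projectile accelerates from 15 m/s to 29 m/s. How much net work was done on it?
W = ΔKE = ½m(v₂² − v₁²) = ½(131.5)(29² − 15²) = 40502.0 J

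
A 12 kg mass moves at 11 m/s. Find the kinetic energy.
KE = ½mv² = ½(12)(11)² = 726.0 J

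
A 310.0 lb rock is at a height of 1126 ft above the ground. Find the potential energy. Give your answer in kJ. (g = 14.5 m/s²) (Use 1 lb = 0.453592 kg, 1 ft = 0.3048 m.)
Convert to SI: m = 140.614 kg, h = 343.205 m
PE = mgh = (140.614)(14.5)(343.205) = 699759 J = 699.8 kJ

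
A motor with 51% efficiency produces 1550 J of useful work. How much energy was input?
W_in = W_out/η = 1550/0.51 = 3039 J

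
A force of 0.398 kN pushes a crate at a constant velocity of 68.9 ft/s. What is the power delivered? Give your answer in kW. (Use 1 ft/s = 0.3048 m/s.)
Convert to SI: F = 398.0 N, v = 21.0007 m/s
P = Fv = (398.0)(21.0007) = 8358.29 W = 8.358 kW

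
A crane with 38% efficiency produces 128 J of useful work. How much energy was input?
W_in = W_out/η = 128/0.38 = 336.8 J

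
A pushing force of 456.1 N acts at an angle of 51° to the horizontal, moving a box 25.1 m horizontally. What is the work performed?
W = F·d·cosθ = (456.1)(25.1)cos(51°) = 7205 J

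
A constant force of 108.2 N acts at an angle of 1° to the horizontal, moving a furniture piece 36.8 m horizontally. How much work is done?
W = F·d·cosθ = (108.2)(36.8)cos(1°) = 3981 J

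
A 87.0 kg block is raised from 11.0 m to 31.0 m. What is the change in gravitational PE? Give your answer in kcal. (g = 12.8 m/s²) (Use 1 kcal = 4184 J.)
ΔPE = mgΔh = (87.0)(12.8)(20.0) = 22272.0 J = 5.323 kcal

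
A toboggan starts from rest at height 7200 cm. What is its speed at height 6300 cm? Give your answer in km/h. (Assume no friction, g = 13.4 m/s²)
Convert to SI: h₁−h₂ = 9.0 m
mgh₁ = mgh₂ + ½mv² ⇒ v = √(2g(h₁−h₂)) = √(2·13.4·9.0) = 15.5306 m/s = 55.91 km/h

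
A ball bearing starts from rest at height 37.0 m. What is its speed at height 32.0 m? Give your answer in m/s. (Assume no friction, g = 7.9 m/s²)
mgh₁ = mgh₂ + ½mv² ⇒ v = √(2g(h₁−h₂)) = √(2·7.9·5.0) = 8.888 m/s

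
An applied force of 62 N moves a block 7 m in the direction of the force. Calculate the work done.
W = F·d = (62)(7) = 434.0 J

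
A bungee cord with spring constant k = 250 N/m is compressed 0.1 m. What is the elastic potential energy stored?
PE = ½kx² = ½(250)(0.1)² = 1.25 J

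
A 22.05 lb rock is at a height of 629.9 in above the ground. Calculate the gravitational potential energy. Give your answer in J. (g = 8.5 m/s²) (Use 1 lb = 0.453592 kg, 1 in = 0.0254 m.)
Convert to SI: m = 10.0017 kg, h = 15.9995 m
PE = mgh = (10.0017)(8.5)(15.9995) = 1360 J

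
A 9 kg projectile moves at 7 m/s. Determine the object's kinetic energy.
KE = ½mv² = ½(9)(7)² = 220.5 J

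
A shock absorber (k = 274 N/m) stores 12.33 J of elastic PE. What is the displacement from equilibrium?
x = √(2·PE/k) = √(2·12.33/274) = 0.3 m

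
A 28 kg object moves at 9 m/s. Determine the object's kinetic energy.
KE = ½mv² = ½(28)(9)² = 1134.0 J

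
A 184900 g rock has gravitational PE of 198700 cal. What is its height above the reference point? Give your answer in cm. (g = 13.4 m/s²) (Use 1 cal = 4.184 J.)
Convert to SI: m = 184.9 kg, PE = 831361 J
h = PE/(mg) = 831361/(184.9·13.4) = 335.543 m = 33550 cm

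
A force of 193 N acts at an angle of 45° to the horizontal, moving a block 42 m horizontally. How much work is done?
W = F·d·cosθ = (193)(42)cos(45°) = 5732 J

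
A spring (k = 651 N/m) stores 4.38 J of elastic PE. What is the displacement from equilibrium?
x = √(2·PE/k) = √(2·4.38/651) = 0.116 m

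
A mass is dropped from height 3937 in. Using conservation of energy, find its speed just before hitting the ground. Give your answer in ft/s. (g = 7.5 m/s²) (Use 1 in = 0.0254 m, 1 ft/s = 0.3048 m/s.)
Convert to SI: h = 99.9998 m
mgh = ½mv² ⇒ v = √(2gh) = √(2·7.5·99.9998) = 38.7298 m/s = 127.1 ft/s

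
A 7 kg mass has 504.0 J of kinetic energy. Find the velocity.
v = √(2·KE/m) = √(2·504.0/7) = 12.0 m/s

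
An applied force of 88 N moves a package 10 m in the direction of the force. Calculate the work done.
W = F·d = (88)(10) = 880.0 J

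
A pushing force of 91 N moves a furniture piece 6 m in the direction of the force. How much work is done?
W = F·d = (91)(6) = 546.0 J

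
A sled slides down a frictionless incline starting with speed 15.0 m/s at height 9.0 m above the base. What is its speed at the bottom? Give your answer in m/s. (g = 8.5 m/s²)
½mv₀² + mgh = ½mv² ⇒ v = √(v₀² + 2gh) = √(15.0² + 2·8.5·9.0) = 19.44 m/s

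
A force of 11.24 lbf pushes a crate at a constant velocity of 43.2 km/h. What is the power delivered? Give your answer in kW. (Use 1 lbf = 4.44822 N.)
Convert to SI: F = 49.998 N, v = 12.0 m/s
P = Fv = (49.998)(12.0) = 599.976 W = 0.6 kW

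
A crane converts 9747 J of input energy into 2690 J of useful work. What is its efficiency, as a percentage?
η = W_out/W_in = 2690/9747 = 27.6%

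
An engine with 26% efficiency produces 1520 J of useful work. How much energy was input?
W_in = W_out/η = 1520/0.26 = 5846 J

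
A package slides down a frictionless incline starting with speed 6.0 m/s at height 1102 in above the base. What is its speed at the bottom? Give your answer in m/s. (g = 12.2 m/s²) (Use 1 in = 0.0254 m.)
Convert to SI: v₀ = 6.0 m/s, h = 27.9908 m
½mv₀² + mgh = ½mv² ⇒ v = √(v₀² + 2gh) = √(6.0² + 2·12.2·27.9908) = 26.81 m/s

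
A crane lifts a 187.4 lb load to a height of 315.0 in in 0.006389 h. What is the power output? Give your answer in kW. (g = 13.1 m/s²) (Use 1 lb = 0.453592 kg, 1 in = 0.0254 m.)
Convert to SI: m = 85.0031 kg, h = 8.001 m, t = 23.0004 s
P = mgh/t = (85.0031)(13.1)(8.001)/23.0004 = 387.36 W = 0.3874 kW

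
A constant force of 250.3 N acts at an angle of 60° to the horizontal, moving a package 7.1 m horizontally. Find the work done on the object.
W = F·d·cosθ = (250.3)(7.1)cos(60°) = 888.6 J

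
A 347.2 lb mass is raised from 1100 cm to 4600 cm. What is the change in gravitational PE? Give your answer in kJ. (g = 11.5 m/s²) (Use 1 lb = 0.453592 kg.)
Convert to SI: m = 157.487 kg, Δh = 35.0 m
ΔPE = mgΔh = (157.487)(11.5)(35.0) = 63388.6 J = 63.39 kJ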